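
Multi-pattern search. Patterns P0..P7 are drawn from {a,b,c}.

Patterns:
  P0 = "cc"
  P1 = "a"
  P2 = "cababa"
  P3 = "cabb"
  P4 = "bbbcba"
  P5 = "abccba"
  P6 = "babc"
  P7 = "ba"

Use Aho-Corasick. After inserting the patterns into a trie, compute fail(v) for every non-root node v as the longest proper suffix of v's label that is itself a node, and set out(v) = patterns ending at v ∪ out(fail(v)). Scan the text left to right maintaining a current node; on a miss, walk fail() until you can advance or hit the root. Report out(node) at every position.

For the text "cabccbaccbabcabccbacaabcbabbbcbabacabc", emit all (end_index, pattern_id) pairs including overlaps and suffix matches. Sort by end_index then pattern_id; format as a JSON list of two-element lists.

Construct AC machine:
Trie nodes:
  0='ε' goto a→3 b→10 c→1
  1='c' goto a→4 c→2
  2='cc' goto ·  [P0 ends]
  3='a' goto b→16  [P1 ends]
  4='ca' goto b→5
  5='cab' goto a→6 b→9
  6='caba' goto b→7
  7='cabab' goto a→8
  8='cababa' goto ·  [P2 ends]
  9='cabb' goto ·  [P3 ends]
  10='b' goto a→21 b→11
  11='bb' goto b→12
  12='bbb' goto c→13
  13='bbbc' goto b→14
  14='bbbcb' goto a→15
  15='bbbcba' goto ·  [P4 ends]
  16='ab' goto c→17
  17='abc' goto c→18
  18='abcc' goto b→19
  19='abccb' goto a→20
  20='abccba' goto ·  [P5 ends]
  21='ba' goto b→22  [P7 ends]
  22='bab' goto c→23
  23='babc' goto ·  [P6 ends]

Failure links (BFS by depth):
  fail(1) 'c': from fail(0)=0 chase 'c': 0 ⇒ 0;  out=∅∪out(0)=∅
  fail(3) 'a': from fail(0)=0 chase 'a': 0 ⇒ 0;  out={1}∪out(0)={1}
  fail(10) 'b': from fail(0)=0 chase 'b': 0 ⇒ 0;  out=∅∪out(0)=∅
  fail(2) 'cc': from fail(1)=0 chase 'c': 0 ⇒ 1;  out={0}∪out(1)={0}
  fail(4) 'ca': from fail(1)=0 chase 'a': 0 ⇒ 3;  out=∅∪out(3)={1}
  fail(11) 'bb': from fail(10)=0 chase 'b': 0 ⇒ 10;  out=∅∪out(10)=∅
  fail(16) 'ab': from fail(3)=0 chase 'b': 0 ⇒ 10;  out=∅∪out(10)=∅
  fail(21) 'ba': from fail(10)=0 chase 'a': 0 ⇒ 3;  out={7}∪out(3)={1,7}
  fail(5) 'cab': from fail(4)=3 chase 'b': 3 ⇒ 16;  out=∅∪out(16)=∅
  fail(12) 'bbb': from fail(11)=10 chase 'b': 10 ⇒ 11;  out=∅∪out(11)=∅
  fail(17) 'abc': from fail(16)=10 chase 'c': 10→0 ⇒ 1;  out=∅∪out(1)=∅
  fail(22) 'bab': from fail(21)=3 chase 'b': 3 ⇒ 16;  out=∅∪out(16)=∅
  fail(6) 'caba': from fail(5)=16 chase 'a': 16→10 ⇒ 21;  out=∅∪out(21)={1,7}
  fail(9) 'cabb': from fail(5)=16 chase 'b': 16→10 ⇒ 11;  out={3}∪out(11)={3}
  fail(13) 'bbbc': from fail(12)=11 chase 'c': 11→10→0 ⇒ 1;  out=∅∪out(1)=∅
  fail(18) 'abcc': from fail(17)=1 chase 'c': 1 ⇒ 2;  out=∅∪out(2)={0}
  fail(23) 'babc': from fail(22)=16 chase 'c': 16 ⇒ 17;  out={6}∪out(17)={6}
  fail(7) 'cabab': from fail(6)=21 chase 'b': 21 ⇒ 22;  out=∅∪out(22)=∅
  fail(14) 'bbbcb': from fail(13)=1 chase 'b': 1→0 ⇒ 10;  out=∅∪out(10)=∅
  fail(19) 'abccb': from fail(18)=2 chase 'b': 2→1→0 ⇒ 10;  out=∅∪out(10)=∅
  fail(8) 'cababa': from fail(7)=22 chase 'a': 22→16→10 ⇒ 21;  out={2}∪out(21)={1,2,7}
  fail(15) 'bbbcba': from fail(14)=10 chase 'a': 10 ⇒ 21;  out={4}∪out(21)={1,4,7}
  fail(20) 'abccba': from fail(19)=10 chase 'a': 10 ⇒ 21;  out={5}∪out(21)={1,5,7}

Text stream:
pos 0 'c': at 1
pos 1 'a': at 4  → match P1@[1:1]
pos 2 'b': at 5
pos 3 'c': at 17 (fail-walked)
pos 4 'c': at 18  → match P0@[3:4]
pos 5 'b': at 19
pos 6 'a': at 20  → match P1@[6:6],P5@[1:6],P7@[5:6]
pos 7 'c': at 1 (fail-walked)
pos 8 'c': at 2  → match P0@[7:8]
pos 9 'b': at 10 (fail-walked)
pos 10 'a': at 21  → match P1@[10:10],P7@[9:10]
pos 11 'b': at 22
pos 12 'c': at 23  → match P6@[9:12]
pos 13 'a': at 4 (fail-walked)  → match P1@[13:13]
pos 14 'b': at 5
pos 15 'c': at 17 (fail-walked)
pos 16 'c': at 18  → match P0@[15:16]
pos 17 'b': at 19
pos 18 'a': at 20  → match P1@[18:18],P5@[13:18],P7@[17:18]
pos 19 'c': at 1 (fail-walked)
pos 20 'a': at 4  → match P1@[20:20]
pos 21 'a': at 3 (fail-walked)  → match P1@[21:21]
pos 22 'b': at 16
pos 23 'c': at 17
pos 24 'b': at 10 (fail-walked)
pos 25 'a': at 21  → match P1@[25:25],P7@[24:25]
pos 26 'b': at 22
pos 27 'b': at 11 (fail-walked)
pos 28 'b': at 12
pos 29 'c': at 13
pos 30 'b': at 14
pos 31 'a': at 15  → match P1@[31:31],P4@[26:31],P7@[30:31]
pos 32 'b': at 22 (fail-walked)
pos 33 'a': at 21 (fail-walked)  → match P1@[33:33],P7@[32:33]
pos 34 'c': at 1 (fail-walked)
pos 35 'a': at 4  → match P1@[35:35]
pos 36 'b': at 5
pos 37 'c': at 17 (fail-walked)

All matches (sorted): [[1,1],[4,0],[6,1],[6,5],[6,7],[8,0],[10,1],[10,7],[12,6],[13,1],[16,0],[18,1],[18,5],[18,7],[20,1],[21,1],[25,1],[25,7],[31,1],[31,4],[31,7],[33,1],[33,7],[35,1]]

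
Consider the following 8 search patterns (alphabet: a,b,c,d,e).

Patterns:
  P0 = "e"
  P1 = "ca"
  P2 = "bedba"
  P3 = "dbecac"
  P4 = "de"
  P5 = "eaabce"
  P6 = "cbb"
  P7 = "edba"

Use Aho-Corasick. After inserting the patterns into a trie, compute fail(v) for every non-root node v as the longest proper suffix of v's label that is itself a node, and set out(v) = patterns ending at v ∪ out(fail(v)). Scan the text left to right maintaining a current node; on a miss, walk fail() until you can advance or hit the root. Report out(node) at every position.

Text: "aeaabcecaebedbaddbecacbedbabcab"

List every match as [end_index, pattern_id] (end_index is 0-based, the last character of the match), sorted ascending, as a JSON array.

Build:
Trie (insert patterns):
  0='ε' goto b→4 c→2 d→9 e→1
  1='e' goto a→16 d→23  [P0 ends]
  2='c' goto a→3 b→21
  3='ca' goto ·  [P1 ends]
  4='b' goto e→5
  5='be' goto d→6
  6='bed' goto b→7
  7='bedb' goto a→8
  8='bedba' goto ·  [P2 ends]
  9='d' goto b→10 e→15
  10='db' goto e→11
  11='dbe' goto c→12
  12='dbec' goto a→13
  13='dbeca' goto c→14
  14='dbecac' goto ·  [P3 ends]
  15='de' goto ·  [P4 ends]
  16='ea' goto a→17
  17='eaa' goto b→18
  18='eaab' goto c→19
  19='eaabc' goto e→20
  20='eaabce' goto ·  [P5 ends]
  21='cb' goto b→22
  22='cbb' goto ·  [P6 ends]
  23='ed' goto b→24
  24='edb' goto a→25
  25='edba' goto ·  [P7 ends]

Failure links (BFS by depth):
  fail(1) 'e': from fail(0)=0 chase 'e': 0 ⇒ 0;  out={0}∪out(0)={0}
  fail(2) 'c': from fail(0)=0 chase 'c': 0 ⇒ 0;  out=∅∪out(0)=∅
  fail(4) 'b': from fail(0)=0 chase 'b': 0 ⇒ 0;  out=∅∪out(0)=∅
  fail(9) 'd': from fail(0)=0 chase 'd': 0 ⇒ 0;  out=∅∪out(0)=∅
  fail(3) 'ca': from fail(2)=0 chase 'a': 0 ⇒ 0;  out={1}∪out(0)={1}
  fail(5) 'be': from fail(4)=0 chase 'e': 0 ⇒ 1;  out=∅∪out(1)={0}
  fail(10) 'db': from fail(9)=0 chase 'b': 0 ⇒ 4;  out=∅∪out(4)=∅
  fail(15) 'de': from fail(9)=0 chase 'e': 0 ⇒ 1;  out={4}∪out(1)={0,4}
  fail(16) 'ea': from fail(1)=0 chase 'a': 0 ⇒ 0;  out=∅∪out(0)=∅
  fail(21) 'cb': from fail(2)=0 chase 'b': 0 ⇒ 4;  out=∅∪out(4)=∅
  fail(23) 'ed': from fail(1)=0 chase 'd': 0 ⇒ 9;  out=∅∪out(9)=∅
  fail(6) 'bed': from fail(5)=1 chase 'd': 1 ⇒ 23;  out=∅∪out(23)=∅
  fail(11) 'dbe': from fail(10)=4 chase 'e': 4 ⇒ 5;  out=∅∪out(5)={0}
  fail(17) 'eaa': from fail(16)=0 chase 'a': 0 ⇒ 0;  out=∅∪out(0)=∅
  fail(22) 'cbb': from fail(21)=4 chase 'b': 4→0 ⇒ 4;  out={6}∪out(4)={6}
  fail(24) 'edb': from fail(23)=9 chase 'b': 9 ⇒ 10;  out=∅∪out(10)=∅
  fail(7) 'bedb': from fail(6)=23 chase 'b': 23 ⇒ 24;  out=∅∪out(24)=∅
  fail(12) 'dbec': from fail(11)=5 chase 'c': 5→1→0 ⇒ 2;  out=∅∪out(2)=∅
  fail(18) 'eaab': from fail(17)=0 chase 'b': 0 ⇒ 4;  out=∅∪out(4)=∅
  fail(25) 'edba': from fail(24)=10 chase 'a': 10→4→0 ⇒ 0;  out={7}∪out(0)={7}
  fail(8) 'bedba': from fail(7)=24 chase 'a': 24 ⇒ 25;  out={2}∪out(25)={2,7}
  fail(13) 'dbeca': from fail(12)=2 chase 'a': 2 ⇒ 3;  out=∅∪out(3)={1}
  fail(19) 'eaabc': from fail(18)=4 chase 'c': 4→0 ⇒ 2;  out=∅∪out(2)=∅
  fail(14) 'dbecac': from fail(13)=3 chase 'c': 3→0 ⇒ 2;  out={3}∪out(2)={3}
  fail(20) 'eaabce': from fail(19)=2 chase 'e': 2→0 ⇒ 1;  out={5}∪out(1)={0,5}

Run:
[0] read 'a'  n0⇒n0
[1] read 'e'  n0⇒n1  ** P0@[1:1]
[2] read 'a'  n1⇒n16
[3] read 'a'  n16⇒n17
[4] read 'b'  n17⇒n18
[5] read 'c'  n18⇒n19
[6] read 'e'  n19⇒n20  ** P0@[6:6],P5@[1:6]
[7] read 'c'  n20⇒n2 ·f
[8] read 'a'  n2⇒n3  ** P1@[7:8]
[9] read 'e'  n3⇒n1 ·f  ** P0@[9:9]
[10] read 'b'  n1⇒n4 ·f
[11] read 'e'  n4⇒n5  ** P0@[11:11]
[12] read 'd'  n5⇒n6
[13] read 'b'  n6⇒n7
[14] read 'a'  n7⇒n8  ** P2@[10:14],P7@[11:14]
[15] read 'd'  n8⇒n9 ·f
[16] read 'd'  n9⇒n9 ·f
[17] read 'b'  n9⇒n10
[18] read 'e'  n10⇒n11  ** P0@[18:18]
[19] read 'c'  n11⇒n12
[20] read 'a'  n12⇒n13  ** P1@[19:20]
[21] read 'c'  n13⇒n14  ** P3@[16:21]
[22] read 'b'  n14⇒n21 ·f
[23] read 'e'  n21⇒n5 ·f  ** P0@[23:23]
[24] read 'd'  n5⇒n6
[25] read 'b'  n6⇒n7
[26] read 'a'  n7⇒n8  ** P2@[22:26],P7@[23:26]
[27] read 'b'  n8⇒n4 ·f
[28] read 'c'  n4⇒n2 ·f
[29] read 'a'  n2⇒n3  ** P1@[28:29]
[30] read 'b'  n3⇒n4 ·f

Matches: [[1,0],[6,0],[6,5],[8,1],[9,0],[11,0],[14,2],[14,7],[18,0],[20,1],[21,3],[23,0],[26,2],[26,7],[29,1]]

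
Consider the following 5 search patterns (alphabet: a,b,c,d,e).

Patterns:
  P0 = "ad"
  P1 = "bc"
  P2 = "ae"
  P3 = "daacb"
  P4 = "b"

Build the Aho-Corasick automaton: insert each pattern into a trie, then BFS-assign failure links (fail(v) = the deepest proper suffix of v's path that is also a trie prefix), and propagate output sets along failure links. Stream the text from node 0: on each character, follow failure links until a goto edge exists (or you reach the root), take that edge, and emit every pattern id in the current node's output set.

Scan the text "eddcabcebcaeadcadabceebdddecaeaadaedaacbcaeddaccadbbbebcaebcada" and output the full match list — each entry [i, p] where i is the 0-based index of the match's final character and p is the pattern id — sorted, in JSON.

Build:
Trie nodes:
  n0 'ε': a→1 b→3 d→6
  n1 'a': d→2 e→5
  n2 'ad': ·  [P0 ends]
  n3 'b': c→4  [P4 ends]
  n4 'bc': ·  [P1 ends]
  n5 'ae': ·  [P2 ends]
  n6 'd': a→7
  n7 'da': a→8
  n8 'daa': c→9
  n9 'daac': b→10
  n10 'daacb': ·  [P3 ends]

Failure links (BFS by depth):
  n1('a'): parent n0 fail=0; on 'a' 0 → fail=0;  out ∅∪∅=∅
  n3('b'): parent n0 fail=0; on 'b' 0 → fail=0;  out {4}∪∅={4}
  n6('d'): parent n0 fail=0; on 'd' 0 → fail=0;  out ∅∪∅=∅
  n2('ad'): parent n1 fail=0; on 'd' 0 → fail=6;  out {0}∪∅={0}
  n4('bc'): parent n3 fail=0; on 'c' 0 → fail=0;  out {1}∪∅={1}
  n5('ae'): parent n1 fail=0; on 'e' 0 → fail=0;  out {2}∪∅={2}
  n7('da'): parent n6 fail=0; on 'a' 0 → fail=1;  out ∅∪∅=∅
  n8('daa'): parent n7 fail=1; on 'a' 1→0 → fail=1;  out ∅∪∅=∅
  n9('daac'): parent n8 fail=1; on 'c' 1→0 → fail=0;  out ∅∪∅=∅
  n10('daacb'): parent n9 fail=0; on 'b' 0 → fail=3;  out {3}∪{4}={3,4}

Scan:
i=0 'e': node 0→0
i=1 'd': node 0→6
i=2 'd': node 6→6 ·f
i=3 'c': node 6→0 ·f
i=4 'a': node 0→1
i=5 'b': node 1→3 ·f  emit P4@[5:5]
i=6 'c': node 3→4  emit P1@[5:6]
i=7 'e': node 4→0 ·f
i=8 'b': node 0→3  emit P4@[8:8]
i=9 'c': node 3→4  emit P1@[8:9]
i=10 'a': node 4→1 ·f
i=11 'e': node 1→5  emit P2@[10:11]
i=12 'a': node 5→1 ·f
i=13 'd': node 1→2  emit P0@[12:13]
i=14 'c': node 2→0 ·f
i=15 'a': node 0→1
i=16 'd': node 1→2  emit P0@[15:16]
i=17 'a': node 2→7 ·f
i=18 'b': node 7→3 ·f  emit P4@[18:18]
i=19 'c': node 3→4  emit P1@[18:19]
i=20 'e': node 4→0 ·f
i=21 'e': node 0→0
i=22 'b': node 0→3  emit P4@[22:22]
i=23 'd': node 3→6 ·f
i=24 'd': node 6→6 ·f
i=25 'd': node 6→6 ·f
i=26 'e': node 6→0 ·f
i=27 'c': node 0→0
i=28 'a': node 0→1
i=29 'e': node 1→5  emit P2@[28:29]
i=30 'a': node 5→1 ·f
i=31 'a': node 1→1 ·f
i=32 'd': node 1→2  emit P0@[31:32]
i=33 'a': node 2→7 ·f
i=34 'e': node 7→5 ·f  emit P2@[33:34]
i=35 'd': node 5→6 ·f
i=36 'a': node 6→7
i=37 'a': node 7→8
i=38 'c': node 8→9
i=39 'b': node 9→10  emit P3@[35:39],P4@[39:39]
i=40 'c': node 10→4 ·f  emit P1@[39:40]
i=41 'a': node 4→1 ·f
i=42 'e': node 1→5  emit P2@[41:42]
i=43 'd': node 5→6 ·f
i=44 'd': node 6→6 ·f
i=45 'a': node 6→7
i=46 'c': node 7→0 ·f
i=47 'c': node 0→0
i=48 'a': node 0→1
i=49 'd': node 1→2  emit P0@[48:49]
i=50 'b': node 2→3 ·f  emit P4@[50:50]
i=51 'b': node 3→3 ·f  emit P4@[51:51]
i=52 'b': node 3→3 ·f  emit P4@[52:52]
i=53 'e': node 3→0 ·f
i=54 'b': node 0→3  emit P4@[54:54]
i=55 'c': node 3→4  emit P1@[54:55]
i=56 'a': node 4→1 ·f
i=57 'e': node 1→5  emit P2@[56:57]
i=58 'b': node 5→3 ·f  emit P4@[58:58]
i=59 'c': node 3→4  emit P1@[58:59]
i=60 'a': node 4→1 ·f
i=61 'd': node 1→2  emit P0@[60:61]
i=62 'a': node 2→7 ·f

Result: [[5,4],[6,1],[8,4],[9,1],[11,2],[13,0],[16,0],[18,4],[19,1],[22,4],[29,2],[32,0],[34,2],[39,3],[39,4],[40,1],[42,2],[49,0],[50,4],[51,4],[52,4],[54,4],[55,1],[57,2],[58,4],[59,1],[61,0]]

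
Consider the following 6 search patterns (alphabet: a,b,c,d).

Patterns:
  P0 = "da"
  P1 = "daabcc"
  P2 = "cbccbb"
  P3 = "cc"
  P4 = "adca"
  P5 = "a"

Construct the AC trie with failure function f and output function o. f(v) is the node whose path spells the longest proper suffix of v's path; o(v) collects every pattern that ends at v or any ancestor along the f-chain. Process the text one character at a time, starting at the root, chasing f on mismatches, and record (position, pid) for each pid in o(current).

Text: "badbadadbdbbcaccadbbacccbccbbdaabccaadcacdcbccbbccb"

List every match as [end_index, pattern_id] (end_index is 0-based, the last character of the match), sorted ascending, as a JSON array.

Build automaton:
Trie nodes:
  0='ε' goto a→14 c→7 d→1
  1='d' goto a→2
  2='da' goto a→3  [P0 ends]
  3='daa' goto b→4
  4='daab' goto c→5
  5='daabc' goto c→6
  6='daabcc' goto ·  [P1 ends]
  7='c' goto b→8 c→13
  8='cb' goto c→9
  9='cbc' goto c→10
  10='cbcc' goto b→11
  11='cbccb' goto b→12
  12='cbccbb' goto ·  [P2 ends]
  13='cc' goto ·  [P3 ends]
  14='a' goto d→15  [P5 ends]
  15='ad' goto c→16
  16='adc' goto a→17
  17='adca' goto ·  [P4 ends]

BFS fail/out derivation:
  fail(1) 'd': from fail(0)=0 chase 'd': 0 ⇒ 0;  out=∅∪out(0)=∅
  fail(7) 'c': from fail(0)=0 chase 'c': 0 ⇒ 0;  out=∅∪out(0)=∅
  fail(14) 'a': from fail(0)=0 chase 'a': 0 ⇒ 0;  out={5}∪out(0)={5}
  fail(2) 'da': from fail(1)=0 chase 'a': 0 ⇒ 14;  out={0}∪out(14)={0,5}
  fail(8) 'cb': from fail(7)=0 chase 'b': 0 ⇒ 0;  out=∅∪out(0)=∅
  fail(13) 'cc': from fail(7)=0 chase 'c': 0 ⇒ 7;  out={3}∪out(7)={3}
  fail(15) 'ad': from fail(14)=0 chase 'd': 0 ⇒ 1;  out=∅∪out(1)=∅
  fail(3) 'daa': from fail(2)=14 chase 'a': 14→0 ⇒ 14;  out=∅∪out(14)={5}
  fail(9) 'cbc': from fail(8)=0 chase 'c': 0 ⇒ 7;  out=∅∪out(7)=∅
  fail(16) 'adc': from fail(15)=1 chase 'c': 1→0 ⇒ 7;  out=∅∪out(7)=∅
  fail(4) 'daab': from fail(3)=14 chase 'b': 14→0 ⇒ 0;  out=∅∪out(0)=∅
  fail(10) 'cbcc': from fail(9)=7 chase 'c': 7 ⇒ 13;  out=∅∪out(13)={3}
  fail(17) 'adca': from fail(16)=7 chase 'a': 7→0 ⇒ 14;  out={4}∪out(14)={4,5}
  fail(5) 'daabc': from fail(4)=0 chase 'c': 0 ⇒ 7;  out=∅∪out(7)=∅
  fail(11) 'cbccb': from fail(10)=13 chase 'b': 13→7 ⇒ 8;  out=∅∪out(8)=∅
  fail(6) 'daabcc': from fail(5)=7 chase 'c': 7 ⇒ 13;  out={1}∪out(13)={1,3}
  fail(12) 'cbccbb': from fail(11)=8 chase 'b': 8→0 ⇒ 0;  out={2}∪out(0)={2}

Text stream:
i=0 'b': node 0→0
i=1 'a': node 0→14  → match P5@[1:1]
i=2 'd': node 14→15
i=3 'b': node 15→0 ·f
i=4 'a': node 0→14  → match P5@[4:4]
i=5 'd': node 14→15
i=6 'a': node 15→2 ·f  → match P0@[5:6],P5@[6:6]
i=7 'd': node 2→15 ·f
i=8 'b': node 15→0 ·f
i=9 'd': node 0→1
i=10 'b': node 1→0 ·f
i=11 'b': node 0→0
i=12 'c': node 0→7
i=13 'a': node 7→14 ·f  → match P5@[13:13]
i=14 'c': node 14→7 ·f
i=15 'c': node 7→13  → match P3@[14:15]
i=16 'a': node 13→14 ·f  → match P5@[16:16]
i=17 'd': node 14→15
i=18 'b': node 15→0 ·f
i=19 'b': node 0→0
i=20 'a': node 0→14  → match P5@[20:20]
i=21 'c': node 14→7 ·f
i=22 'c': node 7→13  → match P3@[21:22]
i=23 'c': node 13→13 ·f  → match P3@[22:23]
i=24 'b': node 13→8 ·f
i=25 'c': node 8→9
i=26 'c': node 9→10  → match P3@[25:26]
i=27 'b': node 10→11
i=28 'b': node 11→12  → match P2@[23:28]
i=29 'd': node 12→1 ·f
i=30 'a': node 1→2  → match P0@[29:30],P5@[30:30]
i=31 'a': node 2→3  → match P5@[31:31]
i=32 'b': node 3→4
i=33 'c': node 4→5
i=34 'c': node 5→6  → match P1@[29:34],P3@[33:34]
i=35 'a': node 6→14 ·f  → match P5@[35:35]
i=36 'a': node 14→14 ·f  → match P5@[36:36]
i=37 'd': node 14→15
i=38 'c': node 15→16
i=39 'a': node 16→17  → match P4@[36:39],P5@[39:39]
i=40 'c': node 17→7 ·f
i=41 'd': node 7→1 ·f
i=42 'c': node 1→7 ·f
i=43 'b': node 7→8
i=44 'c': node 8→9
i=45 'c': node 9→10  → match P3@[44:45]
i=46 'b': node 10→11
i=47 'b': node 11→12  → match P2@[42:47]
i=48 'c': node 12→7 ·f
i=49 'c': node 7→13  → match P3@[48:49]
i=50 'b': node 13→8 ·f

Matches: [[1,5],[4,5],[6,0],[6,5],[13,5],[15,3],[16,5],[20,5],[22,3],[23,3],[26,3],[28,2],[30,0],[30,5],[31,5],[34,1],[34,3],[35,5],[36,5],[39,4],[39,5],[45,3],[47,2],[49,3]]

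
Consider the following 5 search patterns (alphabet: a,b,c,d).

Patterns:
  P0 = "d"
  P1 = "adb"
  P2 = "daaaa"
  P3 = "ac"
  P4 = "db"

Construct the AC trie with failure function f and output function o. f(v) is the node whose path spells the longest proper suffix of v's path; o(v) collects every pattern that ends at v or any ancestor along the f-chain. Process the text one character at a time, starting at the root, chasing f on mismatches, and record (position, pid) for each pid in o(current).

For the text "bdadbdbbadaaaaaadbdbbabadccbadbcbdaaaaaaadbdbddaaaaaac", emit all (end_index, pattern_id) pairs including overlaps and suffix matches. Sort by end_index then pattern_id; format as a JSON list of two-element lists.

Build:
Trie nodes:
  0='ε' goto a→2 d→1
  1='d' goto a→5 b→10  ←P0
  2='a' goto c→9 d→3
  3='ad' goto b→4
  4='adb' goto ·  ←P1
  5='da' goto a→6
  6='daa' goto a→7
  7='daaa' goto a→8
  8='daaaa' goto ·  ←P2
  9='ac' goto ·  ←P3
  10='db' goto ·  ←P4

Failure links (BFS by depth):
  n1('d'): parent n0 fail=0; on 'd' 0 → fail=0;  out {0}∪∅={0}
  n2('a'): parent n0 fail=0; on 'a' 0 → fail=0;  out ∅∪∅=∅
  n3('ad'): parent n2 fail=0; on 'd' 0 → fail=1;  out ∅∪{0}={0}
  n5('da'): parent n1 fail=0; on 'a' 0 → fail=2;  out ∅∪∅=∅
  n9('ac'): parent n2 fail=0; on 'c' 0 → fail=0;  out {3}∪∅={3}
  n10('db'): parent n1 fail=0; on 'b' 0 → fail=0;  out {4}∪∅={4}
  n4('adb'): parent n3 fail=1; on 'b' 1 → fail=10;  out {1}∪{4}={1,4}
  n6('daa'): parent n5 fail=2; on 'a' 2→0 → fail=2;  out ∅∪∅=∅
  n7('daaa'): parent n6 fail=2; on 'a' 2→0 → fail=2;  out ∅∪∅=∅
  n8('daaaa'): parent n7 fail=2; on 'a' 2→0 → fail=2;  out {2}∪∅={2}

Text stream:
pos 0 'b': at 0
pos 1 'd': at 1  emit P0@[1:1]
pos 2 'a': at 5
pos 3 'd': at 3 (via fail)  emit P0@[3:3]
pos 4 'b': at 4  emit P1@[2:4],P4@[3:4]
pos 5 'd': at 1 (via fail)  emit P0@[5:5]
pos 6 'b': at 10  emit P4@[5:6]
pos 7 'b': at 0 (via fail)
pos 8 'a': at 2
pos 9 'd': at 3  emit P0@[9:9]
pos 10 'a': at 5 (via fail)
pos 11 'a': at 6
pos 12 'a': at 7
pos 13 'a': at 8  emit P2@[9:13]
pos 14 'a': at 2 (via fail)
pos 15 'a': at 2 (via fail)
pos 16 'd': at 3  emit P0@[16:16]
pos 17 'b': at 4  emit P1@[15:17],P4@[16:17]
pos 18 'd': at 1 (via fail)  emit P0@[18:18]
pos 19 'b': at 10  emit P4@[18:19]
pos 20 'b': at 0 (via fail)
pos 21 'a': at 2
pos 22 'b': at 0 (via fail)
pos 23 'a': at 2
pos 24 'd': at 3  emit P0@[24:24]
pos 25 'c': at 0 (via fail)
pos 26 'c': at 0
pos 27 'b': at 0
pos 28 'a': at 2
pos 29 'd': at 3  emit P0@[29:29]
pos 30 'b': at 4  emit P1@[28:30],P4@[29:30]
pos 31 'c': at 0 (via fail)
pos 32 'b': at 0
pos 33 'd': at 1  emit P0@[33:33]
pos 34 'a': at 5
pos 35 'a': at 6
pos 36 'a': at 7
pos 37 'a': at 8  emit P2@[33:37]
pos 38 'a': at 2 (via fail)
pos 39 'a': at 2 (via fail)
pos 40 'a': at 2 (via fail)
pos 41 'd': at 3  emit P0@[41:41]
pos 42 'b': at 4  emit P1@[40:42],P4@[41:42]
pos 43 'd': at 1 (via fail)  emit P0@[43:43]
pos 44 'b': at 10  emit P4@[43:44]
pos 45 'd': at 1 (via fail)  emit P0@[45:45]
pos 46 'd': at 1 (via fail)  emit P0@[46:46]
pos 47 'a': at 5
pos 48 'a': at 6
pos 49 'a': at 7
pos 50 'a': at 8  emit P2@[46:50]
pos 51 'a': at 2 (via fail)
pos 52 'a': at 2 (via fail)
pos 53 'c': at 9  emit P3@[52:53]

Result: [[1,0],[3,0],[4,1],[4,4],[5,0],[6,4],[9,0],[13,2],[16,0],[17,1],[17,4],[18,0],[19,4],[24,0],[29,0],[30,1],[30,4],[33,0],[37,2],[41,0],[42,1],[42,4],[43,0],[44,4],[45,0],[46,0],[50,2],[53,3]]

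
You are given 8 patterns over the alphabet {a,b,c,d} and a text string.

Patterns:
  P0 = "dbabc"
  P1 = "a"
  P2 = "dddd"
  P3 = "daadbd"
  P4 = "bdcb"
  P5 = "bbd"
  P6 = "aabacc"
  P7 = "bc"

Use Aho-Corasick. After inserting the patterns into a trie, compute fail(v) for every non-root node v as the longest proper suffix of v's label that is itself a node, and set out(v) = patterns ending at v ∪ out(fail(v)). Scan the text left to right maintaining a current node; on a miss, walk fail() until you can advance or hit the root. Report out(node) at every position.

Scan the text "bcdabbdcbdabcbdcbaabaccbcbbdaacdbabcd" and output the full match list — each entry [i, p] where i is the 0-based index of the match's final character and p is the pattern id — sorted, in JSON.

Construct AC machine:
Trie nodes:
  n0 'ε': a→6 b→15 d→1
  n1 'd': a→10 b→2 d→7
  n2 'db': a→3
  n3 'dba': b→4
  n4 'dbab': c→5
  n5 'dbabc': ·  ←P0
  n6 'a': a→21  ←P1
  n7 'dd': d→8
  n8 'ddd': d→9
  n9 'dddd': ·  ←P2
  n10 'da': a→11
  n11 'daa': d→12
  n12 'daad': b→13
  n13 'daadb': d→14
  n14 'daadbd': ·  ←P3
  n15 'b': b→19 c→26 d→16
  n16 'bd': c→17
  n17 'bdc': b→18
  n18 'bdcb': ·  ←P4
  n19 'bb': d→20
  n20 'bbd': ·  ←P5
  n21 'aa': b→22
  n22 'aab': a→23
  n23 'aaba': c→24
  n24 'aabac': c→25
  n25 'aabacc': ·  ←P6
  n26 'bc': ·  ←P7

BFS fail/out derivation:
  n1('d'): parent n0 fail=0; on 'd' 0 → fail=0;  out ∅∪∅=∅
  n6('a'): parent n0 fail=0; on 'a' 0 → fail=0;  out {1}∪∅={1}
  n15('b'): parent n0 fail=0; on 'b' 0 → fail=0;  out ∅∪∅=∅
  n2('db'): parent n1 fail=0; on 'b' 0 → fail=15;  out ∅∪∅=∅
  n7('dd'): parent n1 fail=0; on 'd' 0 → fail=1;  out ∅∪∅=∅
  n10('da'): parent n1 fail=0; on 'a' 0 → fail=6;  out ∅∪{1}={1}
  n16('bd'): parent n15 fail=0; on 'd' 0 → fail=1;  out ∅∪∅=∅
  n19('bb'): parent n15 fail=0; on 'b' 0 → fail=15;  out ∅∪∅=∅
  n21('aa'): parent n6 fail=0; on 'a' 0 → fail=6;  out ∅∪{1}={1}
  n26('bc'): parent n15 fail=0; on 'c' 0 → fail=0;  out {7}∪∅={7}
  n3('dba'): parent n2 fail=15; on 'a' 15→0 → fail=6;  out ∅∪{1}={1}
  n8('ddd'): parent n7 fail=1; on 'd' 1 → fail=7;  out ∅∪∅=∅
  n11('daa'): parent n10 fail=6; on 'a' 6 → fail=21;  out ∅∪{1}={1}
  n17('bdc'): parent n16 fail=1; on 'c' 1→0 → fail=0;  out ∅∪∅=∅
  n20('bbd'): parent n19 fail=15; on 'd' 15 → fail=16;  out {5}∪∅={5}
  n22('aab'): parent n21 fail=6; on 'b' 6→0 → fail=15;  out ∅∪∅=∅
  n4('dbab'): parent n3 fail=6; on 'b' 6→0 → fail=15;  out ∅∪∅=∅
  n9('dddd'): parent n8 fail=7; on 'd' 7 → fail=8;  out {2}∪∅={2}
  n12('daad'): parent n11 fail=21; on 'd' 21→6→0 → fail=1;  out ∅∪∅=∅
  n18('bdcb'): parent n17 fail=0; on 'b' 0 → fail=15;  out {4}∪∅={4}
  n23('aaba'): parent n22 fail=15; on 'a' 15→0 → fail=6;  out ∅∪{1}={1}
  n5('dbabc'): parent n4 fail=15; on 'c' 15 → fail=26;  out {0}∪{7}={0,7}
  n13('daadb'): parent n12 fail=1; on 'b' 1 → fail=2;  out ∅∪∅=∅
  n24('aabac'): parent n23 fail=6; on 'c' 6→0 → fail=0;  out ∅∪∅=∅
  n14('daadbd'): parent n13 fail=2; on 'd' 2→15 → fail=16;  out {3}∪∅={3}
  n25('aabacc'): parent n24 fail=0; on 'c' 0 → fail=0;  out {6}∪∅={6}

Scan:
i=0 'b': node 0→15
i=1 'c': node 15→26  ** P7@[0:1]
i=2 'd': node 26→1 ·f
i=3 'a': node 1→10  ** P1@[3:3]
i=4 'b': node 10→15 ·f
i=5 'b': node 15→19
i=6 'd': node 19→20  ** P5@[4:6]
i=7 'c': node 20→17 ·f
i=8 'b': node 17→18  ** P4@[5:8]
i=9 'd': node 18→16 ·f
i=10 'a': node 16→10 ·f  ** P1@[10:10]
i=11 'b': node 10→15 ·f
i=12 'c': node 15→26  ** P7@[11:12]
i=13 'b': node 26→15 ·f
i=14 'd': node 15→16
i=15 'c': node 16→17
i=16 'b': node 17→18  ** P4@[13:16]
i=17 'a': node 18→6 ·f  ** P1@[17:17]
i=18 'a': node 6→21  ** P1@[18:18]
i=19 'b': node 21→22
i=20 'a': node 22→23  ** P1@[20:20]
i=21 'c': node 23→24
i=22 'c': node 24→25  ** P6@[17:22]
i=23 'b': node 25→15 ·f
i=24 'c': node 15→26  ** P7@[23:24]
i=25 'b': node 26→15 ·f
i=26 'b': node 15→19
i=27 'd': node 19→20  ** P5@[25:27]
i=28 'a': node 20→10 ·f  ** P1@[28:28]
i=29 'a': node 10→11  ** P1@[29:29]
i=30 'c': node 11→0 ·f
i=31 'd': node 0→1
i=32 'b': node 1→2
i=33 'a': node 2→3  ** P1@[33:33]
i=34 'b': node 3→4
i=35 'c': node 4→5  ** P0@[31:35],P7@[34:35]
i=36 'd': node 5→1 ·f

Matches: [[1,7],[3,1],[6,5],[8,4],[10,1],[12,7],[16,4],[17,1],[18,1],[20,1],[22,6],[24,7],[27,5],[28,1],[29,1],[33,1],[35,0],[35,7]]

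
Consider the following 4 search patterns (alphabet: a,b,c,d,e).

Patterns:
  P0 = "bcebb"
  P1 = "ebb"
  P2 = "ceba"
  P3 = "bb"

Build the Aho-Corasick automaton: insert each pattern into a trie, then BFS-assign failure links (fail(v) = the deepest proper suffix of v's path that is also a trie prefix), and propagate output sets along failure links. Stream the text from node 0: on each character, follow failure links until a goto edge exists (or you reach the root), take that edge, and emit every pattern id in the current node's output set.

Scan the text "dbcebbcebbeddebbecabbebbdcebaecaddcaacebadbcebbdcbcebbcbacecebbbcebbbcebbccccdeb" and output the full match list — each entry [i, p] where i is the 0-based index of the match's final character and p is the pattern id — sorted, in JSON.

Build:
Trie nodes:
  0='ε' goto b→1 c→9 e→6
  1='b' goto b→13 c→2
  2='bc' goto e→3
  3='bce' goto b→4
  4='bceb' goto b→5
  5='bcebb' goto ·  ←P0
  6='e' goto b→7
  7='eb' goto b→8
  8='ebb' goto ·  ←P1
  9='c' goto e→10
  10='ce' goto b→11
  11='ceb' goto a→12
  12='ceba' goto ·  ←P2
  13='bb' goto ·  ←P3

Failure links (BFS by depth):
  fail(1) 'b': from fail(0)=0 chase 'b': 0 ⇒ 0;  out=∅∪out(0)=∅
  fail(6) 'e': from fail(0)=0 chase 'e': 0 ⇒ 0;  out=∅∪out(0)=∅
  fail(9) 'c': from fail(0)=0 chase 'c': 0 ⇒ 0;  out=∅∪out(0)=∅
  fail(2) 'bc': from fail(1)=0 chase 'c': 0 ⇒ 9;  out=∅∪out(9)=∅
  fail(7) 'eb': from fail(6)=0 chase 'b': 0 ⇒ 1;  out=∅∪out(1)=∅
  fail(10) 'ce': from fail(9)=0 chase 'e': 0 ⇒ 6;  out=∅∪out(6)=∅
  fail(13) 'bb': from fail(1)=0 chase 'b': 0 ⇒ 1;  out={3}∪out(1)={3}
  fail(3) 'bce': from fail(2)=9 chase 'e': 9 ⇒ 10;  out=∅∪out(10)=∅
  fail(8) 'ebb': from fail(7)=1 chase 'b': 1 ⇒ 13;  out={1}∪out(13)={1,3}
  fail(11) 'ceb': from fail(10)=6 chase 'b': 6 ⇒ 7;  out=∅∪out(7)=∅
  fail(4) 'bceb': from fail(3)=10 chase 'b': 10 ⇒ 11;  out=∅∪out(11)=∅
  fail(12) 'ceba': from fail(11)=7 chase 'a': 7→1→0 ⇒ 0;  out={2}∪out(0)={2}
  fail(5) 'bcebb': from fail(4)=11 chase 'b': 11→7 ⇒ 8;  out={0}∪out(8)={0,1,3}

Scan:
pos 0 'd': at 0
pos 1 'b': at 1
pos 2 'c': at 2
pos 3 'e': at 3
pos 4 'b': at 4
pos 5 'b': at 5  emit P0@[1:5],P1@[3:5],P3@[4:5]
pos 6 'c': at 2 (fail-walked)
pos 7 'e': at 3
pos 8 'b': at 4
pos 9 'b': at 5  emit P0@[5:9],P1@[7:9],P3@[8:9]
pos 10 'e': at 6 (fail-walked)
pos 11 'd': at 0 (fail-walked)
pos 12 'd': at 0
pos 13 'e': at 6
pos 14 'b': at 7
pos 15 'b': at 8  emit P1@[13:15],P3@[14:15]
pos 16 'e': at 6 (fail-walked)
pos 17 'c': at 9 (fail-walked)
pos 18 'a': at 0 (fail-walked)
pos 19 'b': at 1
pos 20 'b': at 13  emit P3@[19:20]
pos 21 'e': at 6 (fail-walked)
pos 22 'b': at 7
pos 23 'b': at 8  emit P1@[21:23],P3@[22:23]
pos 24 'd': at 0 (fail-walked)
pos 25 'c': at 9
pos 26 'e': at 10
pos 27 'b': at 11
pos 28 'a': at 12  emit P2@[25:28]
pos 29 'e': at 6 (fail-walked)
pos 30 'c': at 9 (fail-walked)
pos 31 'a': at 0 (fail-walked)
pos 32 'd': at 0
pos 33 'd': at 0
pos 34 'c': at 9
pos 35 'a': at 0 (fail-walked)
pos 36 'a': at 0
pos 37 'c': at 9
pos 38 'e': at 10
pos 39 'b': at 11
pos 40 'a': at 12  emit P2@[37:40]
pos 41 'd': at 0 (fail-walked)
pos 42 'b': at 1
pos 43 'c': at 2
pos 44 'e': at 3
pos 45 'b': at 4
pos 46 'b': at 5  emit P0@[42:46],P1@[44:46],P3@[45:46]
pos 47 'd': at 0 (fail-walked)
pos 48 'c': at 9
pos 49 'b': at 1 (fail-walked)
pos 50 'c': at 2
pos 51 'e': at 3
pos 52 'b': at 4
pos 53 'b': at 5  emit P0@[49:53],P1@[51:53],P3@[52:53]
pos 54 'c': at 2 (fail-walked)
pos 55 'b': at 1 (fail-walked)
pos 56 'a': at 0 (fail-walked)
pos 57 'c': at 9
pos 58 'e': at 10
pos 59 'c': at 9 (fail-walked)
pos 60 'e': at 10
pos 61 'b': at 11
pos 62 'b': at 8 (fail-walked)  emit P1@[60:62],P3@[61:62]
pos 63 'b': at 13 (fail-walked)  emit P3@[62:63]
pos 64 'c': at 2 (fail-walked)
pos 65 'e': at 3
pos 66 'b': at 4
pos 67 'b': at 5  emit P0@[63:67],P1@[65:67],P3@[66:67]
pos 68 'b': at 13 (fail-walked)  emit P3@[67:68]
pos 69 'c': at 2 (fail-walked)
pos 70 'e': at 3
pos 71 'b': at 4
pos 72 'b': at 5  emit P0@[68:72],P1@[70:72],P3@[71:72]
pos 73 'c': at 2 (fail-walked)
pos 74 'c': at 9 (fail-walked)
pos 75 'c': at 9 (fail-walked)
pos 76 'c': at 9 (fail-walked)
pos 77 'd': at 0 (fail-walked)
pos 78 'e': at 6
pos 79 'b': at 7

All matches (sorted): [[5,0],[5,1],[5,3],[9,0],[9,1],[9,3],[15,1],[15,3],[20,3],[23,1],[23,3],[28,2],[40,2],[46,0],[46,1],[46,3],[53,0],[53,1],[53,3],[62,1],[62,3],[63,3],[67,0],[67,1],[67,3],[68,3],[72,0],[72,1],[72,3]]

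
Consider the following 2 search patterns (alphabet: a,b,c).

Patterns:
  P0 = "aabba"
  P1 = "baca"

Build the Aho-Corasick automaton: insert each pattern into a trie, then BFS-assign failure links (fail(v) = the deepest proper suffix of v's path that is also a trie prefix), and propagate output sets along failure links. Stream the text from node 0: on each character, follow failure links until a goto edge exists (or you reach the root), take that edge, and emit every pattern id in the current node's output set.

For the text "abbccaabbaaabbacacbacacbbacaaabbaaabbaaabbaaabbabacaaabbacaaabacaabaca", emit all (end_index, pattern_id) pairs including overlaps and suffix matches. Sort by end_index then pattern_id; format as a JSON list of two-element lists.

Build automaton:
Trie (insert patterns):
  n0 'ε': a→1 b→6
  n1 'a': a→2
  n2 'aa': b→3
  n3 'aab': b→4
  n4 'aabb': a→5
  n5 'aabba': ·  ←P0
  n6 'b': a→7
  n7 'ba': c→8
  n8 'bac': a→9
  n9 'baca': ·  ←P1

BFS fail/out derivation:
  fail(1) 'a': from fail(0)=0 chase 'a': 0 ⇒ 0;  out=∅∪out(0)=∅
  fail(6) 'b': from fail(0)=0 chase 'b': 0 ⇒ 0;  out=∅∪out(0)=∅
  fail(2) 'aa': from fail(1)=0 chase 'a': 0 ⇒ 1;  out=∅∪out(1)=∅
  fail(7) 'ba': from fail(6)=0 chase 'a': 0 ⇒ 1;  out=∅∪out(1)=∅
  fail(3) 'aab': from fail(2)=1 chase 'b': 1→0 ⇒ 6;  out=∅∪out(6)=∅
  fail(8) 'bac': from fail(7)=1 chase 'c': 1→0 ⇒ 0;  out=∅∪out(0)=∅
  fail(4) 'aabb': from fail(3)=6 chase 'b': 6→0 ⇒ 6;  out=∅∪out(6)=∅
  fail(9) 'baca': from fail(8)=0 chase 'a': 0 ⇒ 1;  out={1}∪out(1)={1}
  fail(5) 'aabba': from fail(4)=6 chase 'a': 6 ⇒ 7;  out={0}∪out(7)={0}

Text stream:
pos 0 'a': at 1
pos 1 'b': at 6 (fail-walked)
pos 2 'b': at 6 (fail-walked)
pos 3 'c': at 0 (fail-walked)
pos 4 'c': at 0
pos 5 'a': at 1
pos 6 'a': at 2
pos 7 'b': at 3
pos 8 'b': at 4
pos 9 'a': at 5  → match P0@[5:9]
pos 10 'a': at 2 (fail-walked)
pos 11 'a': at 2 (fail-walked)
pos 12 'b': at 3
pos 13 'b': at 4
pos 14 'a': at 5  → match P0@[10:14]
pos 15 'c': at 8 (fail-walked)
pos 16 'a': at 9  → match P1@[13:16]
pos 17 'c': at 0 (fail-walked)
pos 18 'b': at 6
pos 19 'a': at 7
pos 20 'c': at 8
pos 21 'a': at 9  → match P1@[18:21]
pos 22 'c': at 0 (fail-walked)
pos 23 'b': at 6
pos 24 'b': at 6 (fail-walked)
pos 25 'a': at 7
pos 26 'c': at 8
pos 27 'a': at 9  → match P1@[24:27]
pos 28 'a': at 2 (fail-walked)
pos 29 'a': at 2 (fail-walked)
pos 30 'b': at 3
pos 31 'b': at 4
pos 32 'a': at 5  → match P0@[28:32]
pos 33 'a': at 2 (fail-walked)
pos 34 'a': at 2 (fail-walked)
pos 35 'b': at 3
pos 36 'b': at 4
pos 37 'a': at 5  → match P0@[33:37]
pos 38 'a': at 2 (fail-walked)
pos 39 'a': at 2 (fail-walked)
pos 40 'b': at 3
pos 41 'b': at 4
pos 42 'a': at 5  → match P0@[38:42]
pos 43 'a': at 2 (fail-walked)
pos 44 'a': at 2 (fail-walked)
pos 45 'b': at 3
pos 46 'b': at 4
pos 47 'a': at 5  → match P0@[43:47]
pos 48 'b': at 6 (fail-walked)
pos 49 'a': at 7
pos 50 'c': at 8
pos 51 'a': at 9  → match P1@[48:51]
pos 52 'a': at 2 (fail-walked)
pos 53 'a': at 2 (fail-walked)
pos 54 'b': at 3
pos 55 'b': at 4
pos 56 'a': at 5  → match P0@[52:56]
pos 57 'c': at 8 (fail-walked)
pos 58 'a': at 9  → match P1@[55:58]
pos 59 'a': at 2 (fail-walked)
pos 60 'a': at 2 (fail-walked)
pos 61 'b': at 3
pos 62 'a': at 7 (fail-walked)
pos 63 'c': at 8
pos 64 'a': at 9  → match P1@[61:64]
pos 65 'a': at 2 (fail-walked)
pos 66 'b': at 3
pos 67 'a': at 7 (fail-walked)
pos 68 'c': at 8
pos 69 'a': at 9  → match P1@[66:69]

All matches (sorted): [[9,0],[14,0],[16,1],[21,1],[27,1],[32,0],[37,0],[42,0],[47,0],[51,1],[56,0],[58,1],[64,1],[69,1]]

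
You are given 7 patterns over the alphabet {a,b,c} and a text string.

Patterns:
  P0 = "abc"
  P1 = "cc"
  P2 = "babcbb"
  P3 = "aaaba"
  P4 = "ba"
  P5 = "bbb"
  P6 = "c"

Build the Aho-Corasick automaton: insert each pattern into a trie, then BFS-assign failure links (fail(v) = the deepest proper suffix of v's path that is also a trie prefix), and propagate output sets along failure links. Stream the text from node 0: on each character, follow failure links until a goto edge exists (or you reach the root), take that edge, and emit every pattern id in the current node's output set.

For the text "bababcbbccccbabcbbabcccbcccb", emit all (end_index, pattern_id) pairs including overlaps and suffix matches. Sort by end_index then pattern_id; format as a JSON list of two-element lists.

Build:
Trie (insert patterns):
  n0 'ε': a→1 b→6 c→4
  n1 'a': a→12 b→2
  n2 'ab': c→3
  n3 'abc': ·  [P0 ends]
  n4 'c': c→5  [P6 ends]
  n5 'cc': ·  [P1 ends]
  n6 'b': a→7 b→16
  n7 'ba': b→8  [P4 ends]
  n8 'bab': c→9
  n9 'babc': b→10
  n10 'babcb': b→11
  n11 'babcbb': ·  [P2 ends]
  n12 'aa': a→13
  n13 'aaa': b→14
  n14 'aaab': a→15
  n15 'aaaba': ·  [P3 ends]
  n16 'bb': b→17
  n17 'bbb': ·  [P5 ends]

BFS fail/out derivation:
  n1('a'): parent n0 fail=0; on 'a' 0 → fail=0;  out ∅∪∅=∅
  n4('c'): parent n0 fail=0; on 'c' 0 → fail=0;  out {6}∪∅={6}
  n6('b'): parent n0 fail=0; on 'b' 0 → fail=0;  out ∅∪∅=∅
  n2('ab'): parent n1 fail=0; on 'b' 0 → fail=6;  out ∅∪∅=∅
  n5('cc'): parent n4 fail=0; on 'c' 0 → fail=4;  out {1}∪{6}={1,6}
  n7('ba'): parent n6 fail=0; on 'a' 0 → fail=1;  out {4}∪∅={4}
  n12('aa'): parent n1 fail=0; on 'a' 0 → fail=1;  out ∅∪∅=∅
  n16('bb'): parent n6 fail=0; on 'b' 0 → fail=6;  out ∅∪∅=∅
  n3('abc'): parent n2 fail=6; on 'c' 6→0 → fail=4;  out {0}∪{6}={0,6}
  n8('bab'): parent n7 fail=1; on 'b' 1 → fail=2;  out ∅∪∅=∅
  n13('aaa'): parent n12 fail=1; on 'a' 1 → fail=12;  out ∅∪∅=∅
  n17('bbb'): parent n16 fail=6; on 'b' 6 → fail=16;  out {5}∪∅={5}
  n9('babc'): parent n8 fail=2; on 'c' 2 → fail=3;  out ∅∪{0,6}={0,6}
  n14('aaab'): parent n13 fail=12; on 'b' 12→1 → fail=2;  out ∅∪∅=∅
  n10('babcb'): parent n9 fail=3; on 'b' 3→4→0 → fail=6;  out ∅∪∅=∅
  n15('aaaba'): parent n14 fail=2; on 'a' 2→6 → fail=7;  out {3}∪{4}={3,4}
  n11('babcbb'): parent n10 fail=6; on 'b' 6 → fail=16;  out {2}∪∅={2}

Run:
[0] read 'b'  n0⇒n6
[1] read 'a'  n6⇒n7  → match P4@[0:1]
[2] read 'b'  n7⇒n8
[3] read 'a'  n8⇒n7 (fail-walked)  → match P4@[2:3]
[4] read 'b'  n7⇒n8
[5] read 'c'  n8⇒n9  → match P0@[3:5],P6@[5:5]
[6] read 'b'  n9⇒n10
[7] read 'b'  n10⇒n11  → match P2@[2:7]
[8] read 'c'  n11⇒n4 (fail-walked)  → match P6@[8:8]
[9] read 'c'  n4⇒n5  → match P1@[8:9],P6@[9:9]
[10] read 'c'  n5⇒n5 (fail-walked)  → match P1@[9:10],P6@[10:10]
[11] read 'c'  n5⇒n5 (fail-walked)  → match P1@[10:11],P6@[11:11]
[12] read 'b'  n5⇒n6 (fail-walked)
[13] read 'a'  n6⇒n7  → match P4@[12:13]
[14] read 'b'  n7⇒n8
[15] read 'c'  n8⇒n9  → match P0@[13:15],P6@[15:15]
[16] read 'b'  n9⇒n10
[17] read 'b'  n10⇒n11  → match P2@[12:17]
[18] read 'a'  n11⇒n7 (fail-walked)  → match P4@[17:18]
[19] read 'b'  n7⇒n8
[20] read 'c'  n8⇒n9  → match P0@[18:20],P6@[20:20]
[21] read 'c'  n9⇒n5 (fail-walked)  → match P1@[20:21],P6@[21:21]
[22] read 'c'  n5⇒n5 (fail-walked)  → match P1@[21:22],P6@[22:22]
[23] read 'b'  n5⇒n6 (fail-walked)
[24] read 'c'  n6⇒n4 (fail-walked)  → match P6@[24:24]
[25] read 'c'  n4⇒n5  → match P1@[24:25],P6@[25:25]
[26] read 'c'  n5⇒n5 (fail-walked)  → match P1@[25:26],P6@[26:26]
[27] read 'b'  n5⇒n6 (fail-walked)

Matches: [[1,4],[3,4],[5,0],[5,6],[7,2],[8,6],[9,1],[9,6],[10,1],[10,6],[11,1],[11,6],[13,4],[15,0],[15,6],[17,2],[18,4],[20,0],[20,6],[21,1],[21,6],[22,1],[22,6],[24,6],[25,1],[25,6],[26,1],[26,6]]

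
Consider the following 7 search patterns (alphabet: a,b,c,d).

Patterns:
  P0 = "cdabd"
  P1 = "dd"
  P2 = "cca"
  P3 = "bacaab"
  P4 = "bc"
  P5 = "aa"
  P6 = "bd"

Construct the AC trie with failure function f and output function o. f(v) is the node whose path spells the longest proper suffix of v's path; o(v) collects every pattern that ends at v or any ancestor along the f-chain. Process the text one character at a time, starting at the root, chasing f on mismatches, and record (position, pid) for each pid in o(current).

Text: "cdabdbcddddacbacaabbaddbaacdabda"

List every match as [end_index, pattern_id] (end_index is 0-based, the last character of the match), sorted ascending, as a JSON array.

Build:
Trie (insert patterns):
  0='ε' goto a→17 b→10 c→1 d→6
  1='c' goto c→8 d→2
  2='cd' goto a→3
  3='cda' goto b→4
  4='cdab' goto d→5
  5='cdabd' goto ·  ←P0
  6='d' goto d→7
  7='dd' goto ·  ←P1
  8='cc' goto a→9
  9='cca' goto ·  ←P2
  10='b' goto a→11 c→16 d→19
  11='ba' goto c→12
  12='bac' goto a→13
  13='baca' goto a→14
  14='bacaa' goto b→15
  15='bacaab' goto ·  ←P3
  16='bc' goto ·  ←P4
  17='a' goto a→18
  18='aa' goto ·  ←P5
  19='bd' goto ·  ←P6

BFS fail/out derivation:
  n1('c'): parent n0 fail=0; on 'c' 0 → fail=0;  out ∅∪∅=∅
  n6('d'): parent n0 fail=0; on 'd' 0 → fail=0;  out ∅∪∅=∅
  n10('b'): parent n0 fail=0; on 'b' 0 → fail=0;  out ∅∪∅=∅
  n17('a'): parent n0 fail=0; on 'a' 0 → fail=0;  out ∅∪∅=∅
  n2('cd'): parent n1 fail=0; on 'd' 0 → fail=6;  out ∅∪∅=∅
  n7('dd'): parent n6 fail=0; on 'd' 0 → fail=6;  out {1}∪∅={1}
  n8('cc'): parent n1 fail=0; on 'c' 0 → fail=1;  out ∅∪∅=∅
  n11('ba'): parent n10 fail=0; on 'a' 0 → fail=17;  out ∅∪∅=∅
  n16('bc'): parent n10 fail=0; on 'c' 0 → fail=1;  out {4}∪∅={4}
  n18('aa'): parent n17 fail=0; on 'a' 0 → fail=17;  out {5}∪∅={5}
  n19('bd'): parent n10 fail=0; on 'd' 0 → fail=6;  out {6}∪∅={6}
  n3('cda'): parent n2 fail=6; on 'a' 6→0 → fail=17;  out ∅∪∅=∅
  n9('cca'): parent n8 fail=1; on 'a' 1→0 → fail=17;  out {2}∪∅={2}
  n12('bac'): parent n11 fail=17; on 'c' 17→0 → fail=1;  out ∅∪∅=∅
  n4('cdab'): parent n3 fail=17; on 'b' 17→0 → fail=10;  out ∅∪∅=∅
  n13('baca'): parent n12 fail=1; on 'a' 1→0 → fail=17;  out ∅∪∅=∅
  n5('cdabd'): parent n4 fail=10; on 'd' 10 → fail=19;  out {0}∪{6}={0,6}
  n14('bacaa'): parent n13 fail=17; on 'a' 17 → fail=18;  out ∅∪{5}={5}
  n15('bacaab'): parent n14 fail=18; on 'b' 18→17→0 → fail=10;  out {3}∪∅={3}

Scan:
i=0 'c': node 0→1
i=1 'd': node 1→2
i=2 'a': node 2→3
i=3 'b': node 3→4
i=4 'd': node 4→5  ** P0@[0:4],P6@[3:4]
i=5 'b': node 5→10 (via fail)
i=6 'c': node 10→16  ** P4@[5:6]
i=7 'd': node 16→2 (via fail)
i=8 'd': node 2→7 (via fail)  ** P1@[7:8]
i=9 'd': node 7→7 (via fail)  ** P1@[8:9]
i=10 'd': node 7→7 (via fail)  ** P1@[9:10]
i=11 'a': node 7→17 (via fail)
i=12 'c': node 17→1 (via fail)
i=13 'b': node 1→10 (via fail)
i=14 'a': node 10→11
i=15 'c': node 11→12
i=16 'a': node 12→13
i=17 'a': node 13→14  ** P5@[16:17]
i=18 'b': node 14→15  ** P3@[13:18]
i=19 'b': node 15→10 (via fail)
i=20 'a': node 10→11
i=21 'd': node 11→6 (via fail)
i=22 'd': node 6→7  ** P1@[21:22]
i=23 'b': node 7→10 (via fail)
i=24 'a': node 10→11
i=25 'a': node 11→18 (via fail)  ** P5@[24:25]
i=26 'c': node 18→1 (via fail)
i=27 'd': node 1→2
i=28 'a': node 2→3
i=29 'b': node 3→4
i=30 'd': node 4→5  ** P0@[26:30],P6@[29:30]
i=31 'a': node 5→17 (via fail)

Matches: [[4,0],[4,6],[6,4],[8,1],[9,1],[10,1],[17,5],[18,3],[22,1],[25,5],[30,0],[30,6]]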